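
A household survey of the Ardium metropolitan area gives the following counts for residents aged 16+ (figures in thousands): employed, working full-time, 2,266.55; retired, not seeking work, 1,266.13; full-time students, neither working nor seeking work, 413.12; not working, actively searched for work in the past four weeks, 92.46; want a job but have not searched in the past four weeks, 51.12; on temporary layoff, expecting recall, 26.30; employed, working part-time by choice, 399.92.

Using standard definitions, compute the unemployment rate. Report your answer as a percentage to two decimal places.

Unemployment rate ≈ 4.26%.

Employed = 2,266.55 + 399.92 = 2,666.47 thousand.
Unemployed = 92.46 + 26.30 = 118.76 thousand (jobless and actively searching, or on temporary layoff).
Labor force = 2,666.47 + 118.76 = 2,785.23 thousand.
Unemployment rate = 118.76 / 2,785.23 = 4.26%.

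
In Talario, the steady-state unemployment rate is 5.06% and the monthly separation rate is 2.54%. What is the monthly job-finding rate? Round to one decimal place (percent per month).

From u* = s/(s+f): f = s·(1−u)/u.
f = 2.54 × (1 − 0.0506) / 0.0506 = 2.4115 / 0.0506 ≈ 47.7% per month.

Job-finding rate ≈ 47.7% per month.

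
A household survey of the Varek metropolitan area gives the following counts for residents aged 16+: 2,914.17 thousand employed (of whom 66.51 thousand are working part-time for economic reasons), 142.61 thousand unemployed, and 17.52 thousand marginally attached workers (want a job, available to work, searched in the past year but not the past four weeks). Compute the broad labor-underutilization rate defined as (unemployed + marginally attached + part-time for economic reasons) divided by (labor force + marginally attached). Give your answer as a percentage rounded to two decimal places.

Labor force = 2,914.17 + 142.61 = 3,056.78 thousand.
Numerator = 142.61 + 17.52 + 66.51 = 226.64 thousand.
Denominator = 3,056.78 + 17.52 = 3,074.30 thousand.
Broad rate = 226.64 / 3,074.30 = 7.37%.

Broad underutilization rate ≈ 7.37%.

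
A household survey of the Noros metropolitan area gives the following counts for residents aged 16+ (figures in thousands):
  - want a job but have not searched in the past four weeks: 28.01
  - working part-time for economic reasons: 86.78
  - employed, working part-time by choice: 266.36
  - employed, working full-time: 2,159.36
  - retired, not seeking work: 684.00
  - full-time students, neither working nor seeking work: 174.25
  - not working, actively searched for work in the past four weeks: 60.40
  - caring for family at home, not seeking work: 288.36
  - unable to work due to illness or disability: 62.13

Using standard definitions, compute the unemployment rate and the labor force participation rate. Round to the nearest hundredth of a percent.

Employed = 86.78 + 266.36 + 2,159.36 = 2,512.50 thousand (anyone who worked, including part-time for economic reasons, counts as employed).
Unemployed = 60.40 thousand.
Labor force = 2,512.50 + 60.40 = 2,572.90 thousand.
Not in labor force = 28.01 + 684.00 + 174.25 + 288.36 + 62.13 = 1,236.75 thousand (those not working and not actively searching are outside the labor force — including those who want a job but have given up searching).
Civilian working-age population = 2,572.90 + 1,236.75 = 3,809.65 thousand.
Unemployment rate = 60.40 / 2,572.90 = 2.35%.
Labor force participation rate = 2,572.90 / 3,809.65 = 67.54%.

Unemployment rate ≈ 2.35%; labor force participation rate ≈ 67.54%.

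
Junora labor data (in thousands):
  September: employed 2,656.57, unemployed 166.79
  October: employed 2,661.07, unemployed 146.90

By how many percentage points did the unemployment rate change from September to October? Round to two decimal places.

The unemployment rate changed by −0.68 percentage points.

September: labor force = 2,656.57 + 166.79 = 2,823.36; u = 166.79/2,823.36 = 5.91%.
October: labor force = 2,661.07 + 146.90 = 2,807.97; u = 146.90/2,807.97 = 5.23%.
Change = 5.23% − 5.91% = −0.68 pp.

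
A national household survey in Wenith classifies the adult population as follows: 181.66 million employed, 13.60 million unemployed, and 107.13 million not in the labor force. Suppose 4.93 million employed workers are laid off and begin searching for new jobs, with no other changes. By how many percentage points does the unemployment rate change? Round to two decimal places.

Initially, labor force = 181.66 + 13.60 = 195.26 million, so u = 13.60/195.26 = 6.97%.
After the change, employed falls and unemployed rises by 4.93; labor force unchanged → E = 176.73, U = 18.53, labor force = 195.26 million.
New unemployment rate = 18.53 / 195.26 = 9.49%.
Change = 9.49% − 6.97% = +2.52 percentage points.

The unemployment rate changes by +2.52 percentage points.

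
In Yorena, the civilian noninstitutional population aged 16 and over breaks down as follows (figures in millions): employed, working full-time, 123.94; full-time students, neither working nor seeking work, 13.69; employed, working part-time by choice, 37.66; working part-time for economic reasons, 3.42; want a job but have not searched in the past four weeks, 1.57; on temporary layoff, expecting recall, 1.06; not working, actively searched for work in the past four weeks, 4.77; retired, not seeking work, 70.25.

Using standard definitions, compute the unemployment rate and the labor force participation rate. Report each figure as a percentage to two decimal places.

Unemployment rate ≈ 3.41%; labor force participation rate ≈ 66.64%.

Employed = 123.94 + 37.66 + 3.42 = 165.02 million (anyone who worked, including part-time for economic reasons, counts as employed).
Unemployed = 1.06 + 4.77 = 5.83 million (jobless and actively searching, or on temporary layoff).
Labor force = 165.02 + 5.83 = 170.85 million.
Not in labor force = 13.69 + 1.57 + 70.25 = 85.51 million (those not working and not actively searching are outside the labor force — including those who want a job but have given up searching).
Civilian working-age population = 170.85 + 85.51 = 256.36 million.
Unemployment rate = 5.83 / 170.85 = 3.41%.
Labor force participation rate = 170.85 / 256.36 = 66.64%.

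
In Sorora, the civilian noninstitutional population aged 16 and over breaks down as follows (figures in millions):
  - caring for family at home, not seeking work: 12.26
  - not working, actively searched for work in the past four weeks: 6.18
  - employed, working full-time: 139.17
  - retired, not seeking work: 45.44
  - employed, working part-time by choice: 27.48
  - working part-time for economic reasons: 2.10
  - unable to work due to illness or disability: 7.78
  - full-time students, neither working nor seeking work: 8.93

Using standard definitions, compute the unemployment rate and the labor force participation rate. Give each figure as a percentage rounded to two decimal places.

Unemployment rate ≈ 3.53%; labor force participation rate ≈ 70.16%.

Employed = 139.17 + 27.48 + 2.10 = 168.75 million (anyone who worked, including part-time for economic reasons, counts as employed).
Unemployed = 6.18 million.
Labor force = 168.75 + 6.18 = 174.93 million.
Not in labor force = 12.26 + 45.44 + 7.78 + 8.93 = 74.41 million (those not working and not actively searching are outside the labor force).
Civilian working-age population = 174.93 + 74.41 = 249.34 million.
Unemployment rate = 6.18 / 174.93 = 3.53%.
Labor force participation rate = 174.93 / 249.34 = 70.16%.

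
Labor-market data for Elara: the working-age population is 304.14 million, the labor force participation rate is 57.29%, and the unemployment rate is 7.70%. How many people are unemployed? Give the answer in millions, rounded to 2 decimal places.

Labor force = 0.5729 × 304.14 = 174.24 million.
Unemployed = 0.0770 × 174.24 ≈ 13.42 million.

About 13.42 million are unemployed.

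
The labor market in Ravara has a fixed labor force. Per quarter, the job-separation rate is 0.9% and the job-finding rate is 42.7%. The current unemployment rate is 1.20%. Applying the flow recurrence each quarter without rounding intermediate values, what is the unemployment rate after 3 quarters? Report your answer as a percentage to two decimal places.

Unemployment rate after three quarters ≈ 1.91%.

With a fixed labor force, u_{t+1} = u_t + s·(1−u_t) − f·u_t = u_t·(1−s−f) + s.
Here 1−s−f = 0.564 and s = 0.009.
u_1 = 0.012000 × 0.564 + 0.009 = 0.015768.
u_2 = 0.015768 × 0.564 + 0.009 = 0.017893.
u_3 = 0.017893 × 0.564 + 0.009 = 0.019092.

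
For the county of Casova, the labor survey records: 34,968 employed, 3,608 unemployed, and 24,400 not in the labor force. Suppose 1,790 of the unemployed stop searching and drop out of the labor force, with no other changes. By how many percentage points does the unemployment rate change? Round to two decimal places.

The unemployment rate changes by −4.41 percentage points.

Initially, labor force = 34,968 + 3,608 = 38,576, so u = 3,608/38,576 = 9.35%.
After the change, unemployed and labor force both fall by 1,790 → E = 34,968, U = 1,818, labor force = 36,786.
New unemployment rate = 1,818 / 36,786 = 4.94%.
Change = 4.94% − 9.35% = −4.41 percentage points.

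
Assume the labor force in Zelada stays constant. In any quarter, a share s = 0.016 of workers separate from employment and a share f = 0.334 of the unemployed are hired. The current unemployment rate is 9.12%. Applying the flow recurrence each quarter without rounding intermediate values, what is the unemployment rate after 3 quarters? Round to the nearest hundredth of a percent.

With a fixed labor force, u_{t+1} = u_t + s·(1−u_t) − f·u_t = u_t·(1−s−f) + s.
Here 1−s−f = 0.650 and s = 0.016.
u_1 = 0.091200 × 0.650 + 0.016 = 0.075280.
u_2 = 0.075280 × 0.650 + 0.016 = 0.064932.
u_3 = 0.064932 × 0.650 + 0.016 = 0.058206.

Unemployment rate after three quarters ≈ 5.82%.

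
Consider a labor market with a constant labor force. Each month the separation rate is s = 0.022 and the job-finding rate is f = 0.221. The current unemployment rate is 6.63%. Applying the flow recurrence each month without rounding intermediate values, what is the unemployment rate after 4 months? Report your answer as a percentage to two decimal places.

With a fixed labor force, u_{t+1} = u_t + s·(1−u_t) − f·u_t = u_t·(1−s−f) + s.
Here 1−s−f = 0.757 and s = 0.022.
u_1 = 0.066300 × 0.757 + 0.022 = 0.072189.
u_2 = 0.072189 × 0.757 + 0.022 = 0.076647.
u_3 = 0.076647 × 0.757 + 0.022 = 0.080022.
u_4 = 0.080022 × 0.757 + 0.022 = 0.082577.

Unemployment rate after four months ≈ 8.26%.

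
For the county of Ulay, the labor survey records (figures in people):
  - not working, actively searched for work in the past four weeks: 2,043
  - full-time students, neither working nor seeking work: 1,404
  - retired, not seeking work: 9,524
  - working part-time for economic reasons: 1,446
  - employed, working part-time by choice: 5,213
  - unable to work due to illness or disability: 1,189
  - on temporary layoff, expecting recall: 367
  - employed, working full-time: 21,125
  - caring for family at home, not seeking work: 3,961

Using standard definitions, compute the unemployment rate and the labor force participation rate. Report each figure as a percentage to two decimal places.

Employed = 1,446 + 5,213 + 21,125 = 27,784 (anyone who worked, including part-time for economic reasons, counts as employed).
Unemployed = 2,043 + 367 = 2,410 (jobless and actively searching, or on temporary layoff).
Labor force = 27,784 + 2,410 = 30,194.
Not in labor force = 1,404 + 9,524 + 1,189 + 3,961 = 16,078 (those not working and not actively searching are outside the labor force).
Civilian working-age population = 30,194 + 16,078 = 46,272.
Unemployment rate = 2,410 / 30,194 = 7.98%.
Labor force participation rate = 30,194 / 46,272 = 65.25%.

Unemployment rate ≈ 7.98%; labor force participation rate ≈ 65.25%.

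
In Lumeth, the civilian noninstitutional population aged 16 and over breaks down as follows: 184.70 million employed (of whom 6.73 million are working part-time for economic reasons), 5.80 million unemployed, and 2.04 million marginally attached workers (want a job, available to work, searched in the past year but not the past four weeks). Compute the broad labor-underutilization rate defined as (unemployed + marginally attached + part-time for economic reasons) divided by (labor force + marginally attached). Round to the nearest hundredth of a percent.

Broad underutilization rate ≈ 7.57%.

Labor force = 184.70 + 5.80 = 190.50 million.
Numerator = 5.80 + 2.04 + 6.73 = 14.57 million.
Denominator = 190.50 + 2.04 = 192.54 million.
Broad rate = 14.57 / 192.54 = 7.57%.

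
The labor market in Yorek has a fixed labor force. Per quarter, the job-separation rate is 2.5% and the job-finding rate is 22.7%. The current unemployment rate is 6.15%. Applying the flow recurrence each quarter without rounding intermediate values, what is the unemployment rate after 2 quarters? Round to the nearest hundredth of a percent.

With a fixed labor force, u_{t+1} = u_t + s·(1−u_t) − f·u_t = u_t·(1−s−f) + s.
Here 1−s−f = 0.748 and s = 0.025.
u_1 = 0.061500 × 0.748 + 0.025 = 0.071002.
u_2 = 0.071002 × 0.748 + 0.025 = 0.078109.

Unemployment rate after two quarters ≈ 7.81%.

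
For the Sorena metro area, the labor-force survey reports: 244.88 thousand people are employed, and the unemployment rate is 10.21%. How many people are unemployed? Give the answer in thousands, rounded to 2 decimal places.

About 27.85 thousand are unemployed.

Let U be the number unemployed. The labor force is E + U, and U/(E+U) = 0.1021.
So U = 0.1021 × 244.88 / (1 − 0.1021) = 25.0022 / 0.8979 ≈ 27.85 thousand.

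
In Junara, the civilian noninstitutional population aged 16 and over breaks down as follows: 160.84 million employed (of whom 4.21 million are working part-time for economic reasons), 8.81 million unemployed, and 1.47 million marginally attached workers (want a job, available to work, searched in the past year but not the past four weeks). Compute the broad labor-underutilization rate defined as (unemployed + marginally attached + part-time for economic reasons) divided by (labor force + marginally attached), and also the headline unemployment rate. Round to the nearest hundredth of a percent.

Broad underutilization rate ≈ 8.47%; headline unemployment rate ≈ 5.19%.

Labor force = 160.84 + 8.81 = 169.65 million.
Numerator = 8.81 + 1.47 + 4.21 = 14.49 million.
Denominator = 169.65 + 1.47 = 171.12 million.
Broad rate = 14.49 / 171.12 = 8.47%.
Headline unemployment rate = 8.81 / 169.65 = 5.19%.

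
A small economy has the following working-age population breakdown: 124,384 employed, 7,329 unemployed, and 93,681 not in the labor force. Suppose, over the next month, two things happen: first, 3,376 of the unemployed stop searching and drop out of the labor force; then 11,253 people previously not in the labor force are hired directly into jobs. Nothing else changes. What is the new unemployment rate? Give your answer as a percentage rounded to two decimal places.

New unemployment rate ≈ 2.83%.

Initially, labor force = 124,384 + 7,329 = 131,713, so u = 7,329/131,713 = 5.56%.
After the first change, unemployed and labor force both fall by 3,376 → E = 124,384, U = 3,953, labor force = 128,337.
After the second change, employed and labor force both rise by 11,253; unemployed unchanged → E = 135,637, U = 3,953, labor force = 139,590.
New unemployment rate = 3,953 / 139,590 = 2.83%.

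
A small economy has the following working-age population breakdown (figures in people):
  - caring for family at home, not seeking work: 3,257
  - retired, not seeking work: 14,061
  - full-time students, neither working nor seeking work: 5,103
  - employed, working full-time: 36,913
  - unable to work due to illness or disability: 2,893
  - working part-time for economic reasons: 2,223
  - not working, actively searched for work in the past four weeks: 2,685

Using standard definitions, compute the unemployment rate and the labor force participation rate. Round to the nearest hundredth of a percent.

Unemployment rate ≈ 6.42%; labor force participation rate ≈ 62.29%.

Employed = 36,913 + 2,223 = 39,136 (anyone who worked, including part-time for economic reasons, counts as employed).
Unemployed = 2,685.
Labor force = 39,136 + 2,685 = 41,821.
Not in labor force = 3,257 + 14,061 + 5,103 + 2,893 = 25,314 (those not working and not actively searching are outside the labor force).
Civilian working-age population = 41,821 + 25,314 = 67,135.
Unemployment rate = 2,685 / 41,821 = 6.42%.
Labor force participation rate = 41,821 / 67,135 = 62.29%.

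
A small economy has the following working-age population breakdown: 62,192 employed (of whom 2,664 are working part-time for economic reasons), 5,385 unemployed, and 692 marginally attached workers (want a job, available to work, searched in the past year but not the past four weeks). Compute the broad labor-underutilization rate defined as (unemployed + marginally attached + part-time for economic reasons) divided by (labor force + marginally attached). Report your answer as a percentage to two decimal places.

Labor force = 62,192 + 5,385 = 67,577.
Numerator = 5,385 + 692 + 2,664 = 8,741.
Denominator = 67,577 + 692 = 68,269.
Broad rate = 8,741 / 68,269 = 12.80%.

Broad underutilization rate ≈ 12.80%.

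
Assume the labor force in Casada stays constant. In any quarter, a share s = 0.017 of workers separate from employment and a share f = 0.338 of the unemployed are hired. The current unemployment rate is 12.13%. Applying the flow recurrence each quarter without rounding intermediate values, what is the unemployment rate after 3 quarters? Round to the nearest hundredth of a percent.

With a fixed labor force, u_{t+1} = u_t + s·(1−u_t) − f·u_t = u_t·(1−s−f) + s.
Here 1−s−f = 0.645 and s = 0.017.
u_1 = 0.121300 × 0.645 + 0.017 = 0.095239.
u_2 = 0.095239 × 0.645 + 0.017 = 0.078429.
u_3 = 0.078429 × 0.645 + 0.017 = 0.067587.

Unemployment rate after three quarters ≈ 6.76%.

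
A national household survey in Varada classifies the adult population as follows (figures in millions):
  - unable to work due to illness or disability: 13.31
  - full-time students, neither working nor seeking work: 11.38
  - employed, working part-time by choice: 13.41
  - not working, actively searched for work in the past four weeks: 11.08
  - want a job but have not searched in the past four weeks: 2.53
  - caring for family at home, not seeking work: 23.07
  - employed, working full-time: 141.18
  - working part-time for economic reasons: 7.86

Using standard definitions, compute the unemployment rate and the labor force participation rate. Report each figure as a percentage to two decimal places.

Employed = 13.41 + 141.18 + 7.86 = 162.45 million (anyone who worked, including part-time for economic reasons, counts as employed).
Unemployed = 11.08 million.
Labor force = 162.45 + 11.08 = 173.53 million.
Not in labor force = 13.31 + 11.38 + 2.53 + 23.07 = 50.29 million (those not working and not actively searching are outside the labor force — including those who want a job but have given up searching).
Civilian working-age population = 173.53 + 50.29 = 223.82 million.
Unemployment rate = 11.08 / 173.53 = 6.39%.
Labor force participation rate = 173.53 / 223.82 = 77.53%.

Unemployment rate ≈ 6.39%; labor force participation rate ≈ 77.53%.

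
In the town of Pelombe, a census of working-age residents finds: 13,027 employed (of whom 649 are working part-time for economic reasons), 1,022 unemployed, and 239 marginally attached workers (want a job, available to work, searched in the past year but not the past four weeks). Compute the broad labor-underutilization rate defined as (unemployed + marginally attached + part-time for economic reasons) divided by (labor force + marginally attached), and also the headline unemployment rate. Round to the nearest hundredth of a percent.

Labor force = 13,027 + 1,022 = 14,049.
Numerator = 1,022 + 239 + 649 = 1,910.
Denominator = 14,049 + 239 = 14,288.
Broad rate = 1,910 / 14,288 = 13.37%.
Headline unemployment rate = 1,022 / 14,049 = 7.27%.

Broad underutilization rate ≈ 13.37%; headline unemployment rate ≈ 7.27%.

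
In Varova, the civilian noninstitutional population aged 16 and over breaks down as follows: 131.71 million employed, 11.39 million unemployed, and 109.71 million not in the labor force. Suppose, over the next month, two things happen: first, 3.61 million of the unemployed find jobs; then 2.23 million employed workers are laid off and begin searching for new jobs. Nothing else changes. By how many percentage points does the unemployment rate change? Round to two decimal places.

The unemployment rate changes by −0.96 percentage points.

Initially, labor force = 131.71 + 11.39 = 143.10 million, so u = 11.39/143.10 = 7.96%.
After the first change, unemployed falls and employed rises by 3.61; labor force unchanged → E = 135.32, U = 7.78, labor force = 143.10 million.
After the second change, employed falls and unemployed rises by 2.23; labor force unchanged → E = 133.09, U = 10.01, labor force = 143.10 million.
New unemployment rate = 10.01 / 143.10 = 7.00%.
Change = 7.00% − 7.96% = −0.96 percentage points.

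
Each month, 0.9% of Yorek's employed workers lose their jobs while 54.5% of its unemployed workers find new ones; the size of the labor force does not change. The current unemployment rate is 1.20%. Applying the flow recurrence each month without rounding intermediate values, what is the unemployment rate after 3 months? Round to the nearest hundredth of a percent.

With a fixed labor force, u_{t+1} = u_t + s·(1−u_t) − f·u_t = u_t·(1−s−f) + s.
Here 1−s−f = 0.446 and s = 0.009.
u_1 = 0.012000 × 0.446 + 0.009 = 0.014352.
u_2 = 0.014352 × 0.446 + 0.009 = 0.015401.
u_3 = 0.015401 × 0.446 + 0.009 = 0.015869.

Unemployment rate after three months ≈ 1.59%.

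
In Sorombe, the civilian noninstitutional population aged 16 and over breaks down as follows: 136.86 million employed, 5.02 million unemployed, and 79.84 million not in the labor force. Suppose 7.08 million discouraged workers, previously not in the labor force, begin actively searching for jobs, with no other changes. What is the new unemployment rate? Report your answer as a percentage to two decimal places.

New unemployment rate ≈ 8.12%.

Initially, labor force = 136.86 + 5.02 = 141.88 million, so u = 5.02/141.88 = 3.54%.
After the change, unemployed and labor force both rise by 7.08 → E = 136.86, U = 12.10, labor force = 148.96 million.
New unemployment rate = 12.10 / 148.96 = 8.12%.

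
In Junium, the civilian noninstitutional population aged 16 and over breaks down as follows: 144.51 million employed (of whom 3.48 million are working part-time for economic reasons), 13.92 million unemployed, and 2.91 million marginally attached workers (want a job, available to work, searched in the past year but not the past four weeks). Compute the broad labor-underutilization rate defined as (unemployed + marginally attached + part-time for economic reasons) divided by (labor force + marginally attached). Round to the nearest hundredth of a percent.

Labor force = 144.51 + 13.92 = 158.43 million.
Numerator = 13.92 + 2.91 + 3.48 = 20.31 million.
Denominator = 158.43 + 2.91 = 161.34 million.
Broad rate = 20.31 / 161.34 = 12.59%.

Broad underutilization rate ≈ 12.59%.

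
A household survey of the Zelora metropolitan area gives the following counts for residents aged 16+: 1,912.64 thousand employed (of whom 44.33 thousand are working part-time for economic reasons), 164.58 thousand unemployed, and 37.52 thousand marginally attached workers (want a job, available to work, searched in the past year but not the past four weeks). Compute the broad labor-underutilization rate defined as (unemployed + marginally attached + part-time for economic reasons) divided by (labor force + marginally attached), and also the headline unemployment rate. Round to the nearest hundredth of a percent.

Broad underutilization rate ≈ 11.65%; headline unemployment rate ≈ 7.92%.

Labor force = 1,912.64 + 164.58 = 2,077.22 thousand.
Numerator = 164.58 + 37.52 + 44.33 = 246.43 thousand.
Denominator = 2,077.22 + 37.52 = 2,114.74 thousand.
Broad rate = 246.43 / 2,114.74 = 11.65%.
Headline unemployment rate = 164.58 / 2,077.22 = 7.92%.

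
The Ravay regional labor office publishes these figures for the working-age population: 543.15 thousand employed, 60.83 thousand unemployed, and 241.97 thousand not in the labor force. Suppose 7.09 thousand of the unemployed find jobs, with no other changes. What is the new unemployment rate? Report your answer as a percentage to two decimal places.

New unemployment rate ≈ 8.90%.

Initially, labor force = 543.15 + 60.83 = 603.98 thousand, so u = 60.83/603.98 = 10.07%.
After the change, unemployed falls and employed rises by 7.09; labor force unchanged → E = 550.24, U = 53.74, labor force = 603.98 thousand.
New unemployment rate = 53.74 / 603.98 = 8.90%.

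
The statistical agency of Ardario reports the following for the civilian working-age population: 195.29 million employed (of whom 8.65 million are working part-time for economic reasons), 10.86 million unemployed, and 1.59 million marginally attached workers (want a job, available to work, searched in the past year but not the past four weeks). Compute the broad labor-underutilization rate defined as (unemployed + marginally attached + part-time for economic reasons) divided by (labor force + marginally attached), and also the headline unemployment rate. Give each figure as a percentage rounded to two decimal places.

Broad underutilization rate ≈ 10.16%; headline unemployment rate ≈ 5.27%.

Labor force = 195.29 + 10.86 = 206.15 million.
Numerator = 10.86 + 1.59 + 8.65 = 21.10 million.
Denominator = 206.15 + 1.59 = 207.74 million.
Broad rate = 21.10 / 207.74 = 10.16%.
Headline unemployment rate = 10.86 / 206.15 = 5.27%.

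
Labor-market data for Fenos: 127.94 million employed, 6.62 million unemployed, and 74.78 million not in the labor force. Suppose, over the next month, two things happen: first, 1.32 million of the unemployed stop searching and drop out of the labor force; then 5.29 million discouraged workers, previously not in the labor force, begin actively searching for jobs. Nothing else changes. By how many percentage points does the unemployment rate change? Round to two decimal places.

The unemployment rate changes by +2.72 percentage points.

Initially, labor force = 127.94 + 6.62 = 134.56 million, so u = 6.62/134.56 = 4.92%.
After the first change, unemployed and labor force both fall by 1.32 → E = 127.94, U = 5.30, labor force = 133.24 million.
After the second change, unemployed and labor force both rise by 5.29 → E = 127.94, U = 10.59, labor force = 138.53 million.
New unemployment rate = 10.59 / 138.53 = 7.64%.
Change = 7.64% − 4.92% = +2.72 percentage points.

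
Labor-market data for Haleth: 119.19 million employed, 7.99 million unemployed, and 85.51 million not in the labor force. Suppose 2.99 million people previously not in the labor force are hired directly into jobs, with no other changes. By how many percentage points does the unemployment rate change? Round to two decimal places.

The unemployment rate changes by −0.14 percentage points.

Initially, labor force = 119.19 + 7.99 = 127.18 million, so u = 7.99/127.18 = 6.28%.
After the change, employed and labor force both rise by 2.99; unemployed unchanged → E = 122.18, U = 7.99, labor force = 130.17 million.
New unemployment rate = 7.99 / 130.17 = 6.14%.
Change = 6.14% − 6.28% = −0.14 percentage points.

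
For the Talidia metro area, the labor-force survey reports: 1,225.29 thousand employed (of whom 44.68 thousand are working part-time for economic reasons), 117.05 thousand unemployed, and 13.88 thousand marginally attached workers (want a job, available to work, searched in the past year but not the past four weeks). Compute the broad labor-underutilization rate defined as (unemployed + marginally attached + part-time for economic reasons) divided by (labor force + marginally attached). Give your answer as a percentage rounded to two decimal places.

Labor force = 1,225.29 + 117.05 = 1,342.34 thousand.
Numerator = 117.05 + 13.88 + 44.68 = 175.61 thousand.
Denominator = 1,342.34 + 13.88 = 1,356.22 thousand.
Broad rate = 175.61 / 1,356.22 = 12.95%.

Broad underutilization rate ≈ 12.95%.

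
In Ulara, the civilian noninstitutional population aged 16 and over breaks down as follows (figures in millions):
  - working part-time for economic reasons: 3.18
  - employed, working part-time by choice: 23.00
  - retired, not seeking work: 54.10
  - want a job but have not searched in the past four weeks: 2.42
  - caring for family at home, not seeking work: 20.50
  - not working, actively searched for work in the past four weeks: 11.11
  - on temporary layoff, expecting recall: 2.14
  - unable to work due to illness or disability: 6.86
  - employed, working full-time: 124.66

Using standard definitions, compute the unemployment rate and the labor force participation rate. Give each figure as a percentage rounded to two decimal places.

Unemployment rate ≈ 8.07%; labor force participation rate ≈ 66.17%.

Employed = 3.18 + 23.00 + 124.66 = 150.84 million (anyone who worked, including part-time for economic reasons, counts as employed).
Unemployed = 11.11 + 2.14 = 13.25 million (jobless and actively searching, or on temporary layoff).
Labor force = 150.84 + 13.25 = 164.09 million.
Not in labor force = 54.10 + 2.42 + 20.50 + 6.86 = 83.88 million (those not working and not actively searching are outside the labor force — including those who want a job but have given up searching).
Civilian working-age population = 164.09 + 83.88 = 247.97 million.
Unemployment rate = 13.25 / 164.09 = 8.07%.
Labor force participation rate = 164.09 / 247.97 = 66.17%.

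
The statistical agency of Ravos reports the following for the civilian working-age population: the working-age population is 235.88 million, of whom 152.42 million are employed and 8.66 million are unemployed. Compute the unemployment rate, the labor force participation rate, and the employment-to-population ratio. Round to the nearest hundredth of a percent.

Labor force = employed + unemployed = 152.42 + 8.66 = 161.08 million.
Unemployment rate = 8.66 / 161.08 = 5.38%.
Labor force participation rate = 161.08 / 235.88 = 68.29%.
Employment-population ratio = 152.42 / 235.88 = 64.62%.

Unemployment rate ≈ 5.38%; labor force participation rate ≈ 68.29%; employment-population ratio ≈ 64.62%.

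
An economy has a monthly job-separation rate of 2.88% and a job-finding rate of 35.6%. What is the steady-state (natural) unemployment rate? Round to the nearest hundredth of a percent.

Steady-state unemployment rate ≈ 7.48%.

At steady state the flows balance: s·E = f·U, so U/(E+U) = s/(s+f).
u* = 2.88 / (2.88 + 35.6) = 2.88 / 38.48 = 7.48%.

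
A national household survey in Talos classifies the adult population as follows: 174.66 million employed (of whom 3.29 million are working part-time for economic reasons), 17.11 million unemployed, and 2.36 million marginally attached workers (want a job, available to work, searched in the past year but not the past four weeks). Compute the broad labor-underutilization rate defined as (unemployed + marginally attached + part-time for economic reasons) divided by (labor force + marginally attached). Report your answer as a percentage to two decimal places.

Broad underutilization rate ≈ 11.72%.

Labor force = 174.66 + 17.11 = 191.77 million.
Numerator = 17.11 + 2.36 + 3.29 = 22.76 million.
Denominator = 191.77 + 2.36 = 194.13 million.
Broad rate = 22.76 / 194.13 = 11.72%.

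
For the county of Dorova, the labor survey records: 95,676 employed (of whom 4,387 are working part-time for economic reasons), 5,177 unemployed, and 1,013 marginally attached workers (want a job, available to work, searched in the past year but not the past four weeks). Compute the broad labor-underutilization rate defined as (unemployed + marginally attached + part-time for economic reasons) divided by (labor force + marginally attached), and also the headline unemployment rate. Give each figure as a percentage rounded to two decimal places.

Broad underutilization rate ≈ 10.38%; headline unemployment rate ≈ 5.13%.

Labor force = 95,676 + 5,177 = 100,853.
Numerator = 5,177 + 1,013 + 4,387 = 10,577.
Denominator = 100,853 + 1,013 = 101,866.
Broad rate = 10,577 / 101,866 = 10.38%.
Headline unemployment rate = 5,177 / 100,853 = 5.13%.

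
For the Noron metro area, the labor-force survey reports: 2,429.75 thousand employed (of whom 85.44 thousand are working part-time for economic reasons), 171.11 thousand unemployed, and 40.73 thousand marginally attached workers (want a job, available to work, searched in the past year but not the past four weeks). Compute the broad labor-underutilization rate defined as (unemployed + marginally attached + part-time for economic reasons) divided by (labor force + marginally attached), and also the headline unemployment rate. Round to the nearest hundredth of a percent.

Labor force = 2,429.75 + 171.11 = 2,600.86 thousand.
Numerator = 171.11 + 40.73 + 85.44 = 297.28 thousand.
Denominator = 2,600.86 + 40.73 = 2,641.59 thousand.
Broad rate = 297.28 / 2,641.59 = 11.25%.
Headline unemployment rate = 171.11 / 2,600.86 = 6.58%.

Broad underutilization rate ≈ 11.25%; headline unemployment rate ≈ 6.58%.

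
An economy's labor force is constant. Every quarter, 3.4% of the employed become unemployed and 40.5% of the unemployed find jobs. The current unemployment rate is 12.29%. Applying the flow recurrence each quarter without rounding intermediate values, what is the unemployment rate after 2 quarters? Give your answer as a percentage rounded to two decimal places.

With a fixed labor force, u_{t+1} = u_t + s·(1−u_t) − f·u_t = u_t·(1−s−f) + s.
Here 1−s−f = 0.561 and s = 0.034.
u_1 = 0.122900 × 0.561 + 0.034 = 0.102947.
u_2 = 0.102947 × 0.561 + 0.034 = 0.091753.

Unemployment rate after two quarters ≈ 9.18%.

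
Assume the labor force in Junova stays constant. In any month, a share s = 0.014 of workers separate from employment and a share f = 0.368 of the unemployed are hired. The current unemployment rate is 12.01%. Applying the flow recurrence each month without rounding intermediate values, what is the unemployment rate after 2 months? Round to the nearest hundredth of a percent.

Unemployment rate after two months ≈ 6.85%.

With a fixed labor force, u_{t+1} = u_t + s·(1−u_t) − f·u_t = u_t·(1−s−f) + s.
Here 1−s−f = 0.618 and s = 0.014.
u_1 = 0.120100 × 0.618 + 0.014 = 0.088222.
u_2 = 0.088222 × 0.618 + 0.014 = 0.068521.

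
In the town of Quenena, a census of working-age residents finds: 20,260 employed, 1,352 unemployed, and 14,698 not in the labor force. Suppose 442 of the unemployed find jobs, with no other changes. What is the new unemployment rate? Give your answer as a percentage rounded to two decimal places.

New unemployment rate ≈ 4.21%.

Initially, labor force = 20,260 + 1,352 = 21,612, so u = 1,352/21,612 = 6.26%.
After the change, unemployed falls and employed rises by 442; labor force unchanged → E = 20,702, U = 910, labor force = 21,612.
New unemployment rate = 910 / 21,612 = 4.21%.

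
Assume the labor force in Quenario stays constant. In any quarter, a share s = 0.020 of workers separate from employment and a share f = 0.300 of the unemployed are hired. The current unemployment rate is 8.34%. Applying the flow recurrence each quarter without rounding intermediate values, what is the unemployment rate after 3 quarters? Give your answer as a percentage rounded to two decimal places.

Unemployment rate after three quarters ≈ 6.91%.

With a fixed labor force, u_{t+1} = u_t + s·(1−u_t) − f·u_t = u_t·(1−s−f) + s.
Here 1−s−f = 0.680 and s = 0.020.
u_1 = 0.083400 × 0.680 + 0.020 = 0.076712.
u_2 = 0.076712 × 0.680 + 0.020 = 0.072164.
u_3 = 0.072164 × 0.680 + 0.020 = 0.069072.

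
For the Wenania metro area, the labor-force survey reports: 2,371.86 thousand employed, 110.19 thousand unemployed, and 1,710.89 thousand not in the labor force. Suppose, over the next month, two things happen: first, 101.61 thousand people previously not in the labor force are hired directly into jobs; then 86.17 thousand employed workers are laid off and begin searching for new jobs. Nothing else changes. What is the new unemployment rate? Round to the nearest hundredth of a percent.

New unemployment rate ≈ 7.60%.

Initially, labor force = 2,371.86 + 110.19 = 2,482.05 thousand, so u = 110.19/2,482.05 = 4.44%.
After the first change, employed and labor force both rise by 101.61; unemployed unchanged → E = 2,473.47, U = 110.19, labor force = 2,583.66 thousand.
After the second change, employed falls and unemployed rises by 86.17; labor force unchanged → E = 2,387.30, U = 196.36, labor force = 2,583.66 thousand.
New unemployment rate = 196.36 / 2,583.66 = 7.60%.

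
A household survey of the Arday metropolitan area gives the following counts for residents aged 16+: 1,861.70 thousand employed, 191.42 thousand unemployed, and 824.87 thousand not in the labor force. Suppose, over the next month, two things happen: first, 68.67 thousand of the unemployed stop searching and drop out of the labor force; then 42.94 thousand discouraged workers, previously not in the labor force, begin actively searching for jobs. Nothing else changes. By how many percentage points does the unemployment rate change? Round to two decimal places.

The unemployment rate changes by −1.15 percentage points.

Initially, labor force = 1,861.70 + 191.42 = 2,053.12 thousand, so u = 191.42/2,053.12 = 9.32%.
After the first change, unemployed and labor force both fall by 68.67 → E = 1,861.70, U = 122.75, labor force = 1,984.45 thousand.
After the second change, unemployed and labor force both rise by 42.94 → E = 1,861.70, U = 165.69, labor force = 2,027.39 thousand.
New unemployment rate = 165.69 / 2,027.39 = 8.17%.
Change = 8.17% − 9.32% = −1.15 percentage points.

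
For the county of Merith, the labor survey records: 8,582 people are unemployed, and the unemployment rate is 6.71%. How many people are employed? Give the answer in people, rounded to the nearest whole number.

Labor force = U / u = 8,582 / 0.0671 ≈ 127,899.
Employed = labor force − unemployed = 127,899 − 8,582 = 119,317.

About 119,317 are employed.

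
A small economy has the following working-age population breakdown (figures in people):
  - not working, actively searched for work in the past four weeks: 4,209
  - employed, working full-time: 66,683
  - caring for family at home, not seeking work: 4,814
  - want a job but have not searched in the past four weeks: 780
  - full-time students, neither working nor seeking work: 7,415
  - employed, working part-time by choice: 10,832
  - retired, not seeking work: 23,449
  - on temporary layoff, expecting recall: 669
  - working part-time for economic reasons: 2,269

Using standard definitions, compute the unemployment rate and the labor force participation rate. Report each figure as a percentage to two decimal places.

Unemployment rate ≈ 5.76%; labor force participation rate ≈ 69.90%.

Employed = 66,683 + 10,832 + 2,269 = 79,784 (anyone who worked, including part-time for economic reasons, counts as employed).
Unemployed = 4,209 + 669 = 4,878 (jobless and actively searching, or on temporary layoff).
Labor force = 79,784 + 4,878 = 84,662.
Not in labor force = 4,814 + 780 + 7,415 + 23,449 = 36,458 (those not working and not actively searching are outside the labor force — including those who want a job but have given up searching).
Civilian working-age population = 84,662 + 36,458 = 121,120.
Unemployment rate = 4,878 / 84,662 = 5.76%.
Labor force participation rate = 84,662 / 121,120 = 69.90%.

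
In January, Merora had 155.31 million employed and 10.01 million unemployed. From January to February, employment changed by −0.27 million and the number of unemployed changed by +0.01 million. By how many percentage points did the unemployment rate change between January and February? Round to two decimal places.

January: labor force = 155.31 + 10.01 = 165.32; u = 10.01/165.32 = 6.05%.
February: labor force = 155.04 + 10.02 = 165.06; u = 10.02/165.06 = 6.07%.
Change = 6.07% − 6.05% = +0.02 pp.

The unemployment rate changed by +0.02 percentage points.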